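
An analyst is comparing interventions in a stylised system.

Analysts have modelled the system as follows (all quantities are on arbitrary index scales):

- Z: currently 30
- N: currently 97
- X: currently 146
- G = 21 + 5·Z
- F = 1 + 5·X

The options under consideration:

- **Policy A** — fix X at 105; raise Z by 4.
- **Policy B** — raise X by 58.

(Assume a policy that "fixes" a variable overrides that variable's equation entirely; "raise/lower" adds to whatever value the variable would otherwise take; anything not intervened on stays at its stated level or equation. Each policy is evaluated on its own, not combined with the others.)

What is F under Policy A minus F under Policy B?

-495

Policy A (X := 105, Z + 4):
  X = 105
  F = 1 + 5·105 = 526
Policy B (X + 58):
  X = 146 + 58 = 204
  F = 1 + 5·204 = 1021
F: 526 − 1021 = -495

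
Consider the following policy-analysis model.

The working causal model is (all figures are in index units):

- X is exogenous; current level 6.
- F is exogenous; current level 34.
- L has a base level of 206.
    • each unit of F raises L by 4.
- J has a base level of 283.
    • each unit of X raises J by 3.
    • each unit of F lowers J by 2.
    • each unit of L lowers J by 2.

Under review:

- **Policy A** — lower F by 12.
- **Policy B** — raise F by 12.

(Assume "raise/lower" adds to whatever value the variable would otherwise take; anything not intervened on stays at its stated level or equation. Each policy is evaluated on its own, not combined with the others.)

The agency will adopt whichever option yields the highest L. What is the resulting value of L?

Policy A (F − 12):
  F = 34 − 12 = 22
  L = 206 + 4·22 = 294
Policy B (F + 12):
  F = 34 + 12 = 46
  L = 206 + 4·46 = 390
Comparing — Policy A: L=294, Policy B: L=390. Highest is 390 (Policy B).

390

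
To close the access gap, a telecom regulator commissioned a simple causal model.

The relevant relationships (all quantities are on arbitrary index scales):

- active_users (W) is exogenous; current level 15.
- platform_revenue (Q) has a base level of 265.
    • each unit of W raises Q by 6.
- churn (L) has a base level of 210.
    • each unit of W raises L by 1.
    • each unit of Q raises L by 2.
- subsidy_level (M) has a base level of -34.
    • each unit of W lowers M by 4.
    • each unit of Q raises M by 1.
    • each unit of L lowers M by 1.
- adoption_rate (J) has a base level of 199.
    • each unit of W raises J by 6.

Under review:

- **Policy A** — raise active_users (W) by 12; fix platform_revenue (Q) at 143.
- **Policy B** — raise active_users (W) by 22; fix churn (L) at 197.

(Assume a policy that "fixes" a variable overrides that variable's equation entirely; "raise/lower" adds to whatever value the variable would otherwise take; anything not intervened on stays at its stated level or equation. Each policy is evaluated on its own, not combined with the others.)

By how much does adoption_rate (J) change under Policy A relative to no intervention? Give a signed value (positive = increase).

72

Baseline:
  W = 15
  J = 199 + 6·15 = 289
Policy A (W + 12, Q := 143):
  W = 15 + 12 = 27
  J = 199 + 6·27 = 361
Change in J: 361 − 289 = 72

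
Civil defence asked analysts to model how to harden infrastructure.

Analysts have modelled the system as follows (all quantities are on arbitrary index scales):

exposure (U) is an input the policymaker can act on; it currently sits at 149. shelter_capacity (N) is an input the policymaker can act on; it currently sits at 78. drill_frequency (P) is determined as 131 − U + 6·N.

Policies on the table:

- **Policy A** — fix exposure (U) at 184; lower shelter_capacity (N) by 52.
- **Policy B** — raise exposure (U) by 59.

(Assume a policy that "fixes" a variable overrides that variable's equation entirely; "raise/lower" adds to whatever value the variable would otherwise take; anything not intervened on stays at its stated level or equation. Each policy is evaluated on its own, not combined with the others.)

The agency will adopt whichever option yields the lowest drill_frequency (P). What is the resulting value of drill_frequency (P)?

Policy A (U := 184, N − 52):
  U = 184
  N = 78 − 52 = 26
  P = 131 − 184 + 6·26 = 103
Policy B (U + 59):
  U = 149 + 59 = 208
  N = 78
  P = 131 − 208 + 6·78 = 391
Comparing — Policy A: P=103, Policy B: P=391. Lowest is 103 (Policy A).

103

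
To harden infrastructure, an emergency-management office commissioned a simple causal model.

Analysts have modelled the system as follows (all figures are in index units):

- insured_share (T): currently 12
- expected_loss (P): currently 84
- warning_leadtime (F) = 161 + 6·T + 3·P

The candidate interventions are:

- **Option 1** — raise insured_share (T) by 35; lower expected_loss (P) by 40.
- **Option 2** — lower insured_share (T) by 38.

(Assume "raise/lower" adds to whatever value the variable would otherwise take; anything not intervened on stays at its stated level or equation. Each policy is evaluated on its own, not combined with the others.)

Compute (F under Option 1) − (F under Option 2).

318

Option 1 (T + 35, P − 40):
  T = 12 + 35 = 47
  P = 84 − 40 = 44
  F = 161 + 6·47 + 3·44 = 575
Option 2 (T − 38):
  T = 12 − 38 = -26
  P = 84
  F = 161 + 6·(-26) + 3·84 = 257
F: 575 − 257 = 318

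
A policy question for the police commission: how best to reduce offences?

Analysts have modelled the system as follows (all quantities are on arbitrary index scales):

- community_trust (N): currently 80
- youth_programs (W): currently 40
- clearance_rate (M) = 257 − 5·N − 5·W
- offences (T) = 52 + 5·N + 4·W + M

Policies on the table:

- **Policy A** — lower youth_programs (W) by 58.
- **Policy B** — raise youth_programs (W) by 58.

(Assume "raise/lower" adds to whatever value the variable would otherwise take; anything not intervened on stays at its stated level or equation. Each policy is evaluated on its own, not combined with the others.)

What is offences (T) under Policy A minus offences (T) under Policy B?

Policy A (W − 58):
  N = 80
  W = 40 − 58 = -18
  M = 257 − 5·80 − 5·(-18) = -53
  T = 52 + 5·80 + 4·(-18) + (-53) = 327
Policy B (W + 58):
  N = 80
  W = 40 + 58 = 98
  M = 257 − 5·80 − 5·98 = -633
  T = 52 + 5·80 + 4·98 + (-633) = 211
T: 327 − 211 = 116

116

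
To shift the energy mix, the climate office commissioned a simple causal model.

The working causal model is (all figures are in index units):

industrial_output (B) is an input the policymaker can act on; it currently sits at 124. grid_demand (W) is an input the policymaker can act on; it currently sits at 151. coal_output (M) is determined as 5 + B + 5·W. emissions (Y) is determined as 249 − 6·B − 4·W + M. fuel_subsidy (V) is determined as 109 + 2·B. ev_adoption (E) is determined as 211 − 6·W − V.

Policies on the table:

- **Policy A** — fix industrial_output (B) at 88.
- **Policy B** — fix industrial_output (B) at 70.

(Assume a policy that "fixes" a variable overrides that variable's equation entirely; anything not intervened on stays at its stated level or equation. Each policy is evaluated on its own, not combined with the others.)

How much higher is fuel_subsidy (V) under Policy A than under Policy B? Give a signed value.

Policy A (B := 88):
  B = 88
  V = 109 + 2·88 = 285
Policy B (B := 70):
  B = 70
  V = 109 + 2·70 = 249
V: 285 − 249 = 36

36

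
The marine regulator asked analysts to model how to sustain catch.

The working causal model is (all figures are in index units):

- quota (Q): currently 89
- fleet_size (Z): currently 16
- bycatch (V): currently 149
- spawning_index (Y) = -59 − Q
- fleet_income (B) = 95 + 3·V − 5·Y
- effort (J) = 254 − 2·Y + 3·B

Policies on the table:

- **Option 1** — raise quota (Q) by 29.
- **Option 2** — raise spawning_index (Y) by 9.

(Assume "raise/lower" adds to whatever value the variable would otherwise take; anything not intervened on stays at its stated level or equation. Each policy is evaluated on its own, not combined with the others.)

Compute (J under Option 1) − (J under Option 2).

646

Option 1 (Q + 29):
  Q = 89 + 29 = 118
  V = 149
  Y = -59 − 118 = -177
  B = 95 + 3·149 − 5·(-177) = 1427
  J = 254 − 2·(-177) + 3·1427 = 4889
Option 2 (Y + 9):
  Q = 89
  V = 149
  Y = -59 − 89 (+9 from intervention) = -139
  B = 95 + 3·149 − 5·(-139) = 1237
  J = 254 − 2·(-139) + 3·1237 = 4243
J: 4889 − 4243 = 646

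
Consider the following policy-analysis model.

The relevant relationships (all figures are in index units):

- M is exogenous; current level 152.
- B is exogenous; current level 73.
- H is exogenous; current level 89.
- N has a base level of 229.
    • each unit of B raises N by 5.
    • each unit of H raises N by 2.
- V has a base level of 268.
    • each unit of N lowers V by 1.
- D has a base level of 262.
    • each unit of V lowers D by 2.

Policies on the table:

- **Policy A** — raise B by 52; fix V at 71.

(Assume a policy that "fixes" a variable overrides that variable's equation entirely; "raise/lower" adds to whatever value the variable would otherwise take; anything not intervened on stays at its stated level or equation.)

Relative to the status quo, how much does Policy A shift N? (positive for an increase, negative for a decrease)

260

Baseline:
  B = 73
  H = 89
  N = 229 + 5·73 + 2·89 = 772
Policy A (B + 52, V := 71):
  B = 73 + 52 = 125
  H = 89
  N = 229 + 5·125 + 2·89 = 1032
Change in N: 1032 − 772 = 260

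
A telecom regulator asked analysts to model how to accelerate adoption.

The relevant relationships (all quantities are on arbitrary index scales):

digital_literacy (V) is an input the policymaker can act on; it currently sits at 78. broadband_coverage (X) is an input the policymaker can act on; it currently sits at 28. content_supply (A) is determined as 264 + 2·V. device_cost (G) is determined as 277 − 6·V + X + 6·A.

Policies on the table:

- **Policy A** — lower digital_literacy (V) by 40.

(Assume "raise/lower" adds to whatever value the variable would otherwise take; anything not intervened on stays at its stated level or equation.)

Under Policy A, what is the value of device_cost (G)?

2117

Policy A (V − 40):
  V = 78 − 40 = 38
  X = 28
  A = 264 + 2·38 = 340
  G = 277 − 6·38 + 28 + 6·340 = 2117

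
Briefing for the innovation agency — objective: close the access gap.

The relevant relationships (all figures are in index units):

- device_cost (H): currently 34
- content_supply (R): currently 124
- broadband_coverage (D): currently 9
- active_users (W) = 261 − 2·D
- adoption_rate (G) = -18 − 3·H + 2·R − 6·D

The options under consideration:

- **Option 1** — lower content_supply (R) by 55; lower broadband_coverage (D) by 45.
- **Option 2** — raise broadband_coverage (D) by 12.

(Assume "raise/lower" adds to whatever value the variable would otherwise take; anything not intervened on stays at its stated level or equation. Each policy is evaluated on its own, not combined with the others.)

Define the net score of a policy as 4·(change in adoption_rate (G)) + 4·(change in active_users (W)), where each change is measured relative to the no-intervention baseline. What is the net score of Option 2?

Baseline:
  H = 34
  R = 124
  D = 9
  W = 261 − 2·9 = 243
  G = -18 − 3·34 + 2·124 − 6·9 = 74
Option 2 (D + 12):
  H = 34
  R = 124
  D = 9 + 12 = 21
  W = 261 − 2·21 = 219
  G = -18 − 3·34 + 2·124 − 6·21 = 2
ΔG = 2 − 74 = -72; ΔW = 219 − 243 = -24
Score = 4·(-72) + 4·(-24) = -384

-384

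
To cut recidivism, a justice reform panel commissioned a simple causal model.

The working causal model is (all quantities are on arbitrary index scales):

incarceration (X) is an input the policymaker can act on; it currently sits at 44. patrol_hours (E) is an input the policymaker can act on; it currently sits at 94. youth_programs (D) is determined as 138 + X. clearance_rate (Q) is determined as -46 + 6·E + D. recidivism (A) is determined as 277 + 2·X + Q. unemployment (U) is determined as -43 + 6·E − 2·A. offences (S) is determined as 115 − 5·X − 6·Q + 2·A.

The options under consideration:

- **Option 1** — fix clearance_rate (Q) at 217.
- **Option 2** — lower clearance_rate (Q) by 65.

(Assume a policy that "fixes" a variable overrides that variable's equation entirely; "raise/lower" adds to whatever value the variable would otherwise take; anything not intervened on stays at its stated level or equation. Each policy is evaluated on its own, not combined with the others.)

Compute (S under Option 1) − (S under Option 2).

Option 1 (Q := 217):
  X = 44
  E = 94
  D = 138 + 44 = 182
  Q = 217
  A = 277 + 2·44 + 217 = 582
  S = 115 − 5·44 − 6·217 + 2·582 = -243
Option 2 (Q − 65):
  X = 44
  E = 94
  D = 138 + 44 = 182
  Q = -46 + 6·94 + 182 (−65 from intervention) = 635
  A = 277 + 2·44 + 635 = 1000
  S = 115 − 5·44 − 6·635 + 2·1000 = -1915
S: -243 − (-1915) = 1672

1672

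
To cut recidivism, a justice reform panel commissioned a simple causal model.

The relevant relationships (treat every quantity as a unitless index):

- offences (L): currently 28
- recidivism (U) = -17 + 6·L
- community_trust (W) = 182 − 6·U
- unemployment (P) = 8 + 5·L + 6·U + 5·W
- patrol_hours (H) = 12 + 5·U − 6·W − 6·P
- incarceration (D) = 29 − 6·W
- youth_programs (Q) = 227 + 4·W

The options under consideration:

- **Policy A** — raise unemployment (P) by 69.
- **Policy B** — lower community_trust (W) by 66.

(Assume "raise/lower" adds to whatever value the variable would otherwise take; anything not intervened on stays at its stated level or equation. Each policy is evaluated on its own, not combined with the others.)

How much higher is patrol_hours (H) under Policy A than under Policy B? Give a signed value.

Policy A (P + 69):
  L = 28
  U = -17 + 6·28 = 151
  W = 182 − 6·151 = -724
  P = 8 + 5·28 + 6·151 + 5·(-724) (+69 from intervention) = -2497
  H = 12 + 5·151 − 6·(-724) − 6·(-2497) = 20093
Policy B (W − 66):
  L = 28
  U = -17 + 6·28 = 151
  W = 182 − 6·151 (−66 from intervention) = -790
  P = 8 + 5·28 + 6·151 + 5·(-790) = -2896
  H = 12 + 5·151 − 6·(-790) − 6·(-2896) = 22883
H: 20093 − 22883 = -2790

-2790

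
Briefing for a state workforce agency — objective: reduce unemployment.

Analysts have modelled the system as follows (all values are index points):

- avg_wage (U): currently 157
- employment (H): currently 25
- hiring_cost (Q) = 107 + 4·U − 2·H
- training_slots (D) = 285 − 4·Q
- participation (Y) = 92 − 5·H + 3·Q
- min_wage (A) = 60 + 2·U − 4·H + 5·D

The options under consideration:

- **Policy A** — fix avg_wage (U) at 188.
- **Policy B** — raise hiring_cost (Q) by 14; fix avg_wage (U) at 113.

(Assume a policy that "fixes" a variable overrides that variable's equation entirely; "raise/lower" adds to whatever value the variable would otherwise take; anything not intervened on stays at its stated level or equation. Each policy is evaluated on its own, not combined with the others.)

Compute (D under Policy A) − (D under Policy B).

-1144

Policy A (U := 188):
  U = 188
  H = 25
  Q = 107 + 4·188 − 2·25 = 809
  D = 285 − 4·809 = -2951
Policy B (Q + 14, U := 113):
  U = 113
  H = 25
  Q = 107 + 4·113 − 2·25 (+14 from intervention) = 523
  D = 285 − 4·523 = -1807
D: -2951 − (-1807) = -1144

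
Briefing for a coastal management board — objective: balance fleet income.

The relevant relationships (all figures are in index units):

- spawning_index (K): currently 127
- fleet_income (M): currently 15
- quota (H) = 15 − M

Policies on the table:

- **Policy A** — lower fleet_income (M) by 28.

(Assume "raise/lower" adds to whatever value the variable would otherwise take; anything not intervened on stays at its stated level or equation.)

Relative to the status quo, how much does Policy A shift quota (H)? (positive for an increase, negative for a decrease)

Baseline:
  M = 15
  H = 15 − 15 = 0
Policy A (M − 28):
  M = 15 − 28 = -13
  H = 15 − (-13) = 28
Change in H: 28 − 0 = 28

28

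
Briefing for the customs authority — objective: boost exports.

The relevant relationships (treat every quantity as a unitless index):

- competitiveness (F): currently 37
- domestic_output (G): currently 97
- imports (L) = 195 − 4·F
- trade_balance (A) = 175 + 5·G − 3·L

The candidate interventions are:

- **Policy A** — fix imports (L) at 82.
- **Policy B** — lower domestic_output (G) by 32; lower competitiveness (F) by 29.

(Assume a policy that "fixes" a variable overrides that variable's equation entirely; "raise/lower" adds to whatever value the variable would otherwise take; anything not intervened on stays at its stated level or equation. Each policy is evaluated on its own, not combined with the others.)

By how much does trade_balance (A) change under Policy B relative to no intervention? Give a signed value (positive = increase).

-508

Baseline:
  F = 37
  G = 97
  L = 195 − 4·37 = 47
  A = 175 + 5·97 − 3·47 = 519
Policy B (G − 32, F − 29):
  F = 37 − 29 = 8
  G = 97 − 32 = 65
  L = 195 − 4·8 = 163
  A = 175 + 5·65 − 3·163 = 11
Change in A: 11 − 519 = -508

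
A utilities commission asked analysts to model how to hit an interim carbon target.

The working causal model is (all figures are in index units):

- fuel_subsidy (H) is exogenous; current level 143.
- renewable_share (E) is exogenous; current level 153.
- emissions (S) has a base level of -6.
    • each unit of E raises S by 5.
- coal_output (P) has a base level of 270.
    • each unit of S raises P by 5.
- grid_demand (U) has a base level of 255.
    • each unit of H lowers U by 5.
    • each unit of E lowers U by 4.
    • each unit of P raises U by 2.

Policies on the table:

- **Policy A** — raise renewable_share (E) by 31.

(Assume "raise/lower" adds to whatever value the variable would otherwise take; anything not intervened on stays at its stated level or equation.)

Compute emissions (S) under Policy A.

Policy A (E + 31):
  E = 153 + 31 = 184
  S = -6 + 5·184 = 914

914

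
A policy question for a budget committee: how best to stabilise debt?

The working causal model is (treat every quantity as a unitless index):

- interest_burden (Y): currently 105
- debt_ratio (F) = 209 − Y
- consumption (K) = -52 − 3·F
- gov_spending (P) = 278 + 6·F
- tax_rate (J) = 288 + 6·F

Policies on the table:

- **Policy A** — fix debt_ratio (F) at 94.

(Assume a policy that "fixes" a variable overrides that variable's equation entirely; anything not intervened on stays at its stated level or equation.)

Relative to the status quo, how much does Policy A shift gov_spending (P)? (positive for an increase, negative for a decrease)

-60

Baseline:
  Y = 105
  F = 209 − 105 = 104
  P = 278 + 6·104 = 902
Policy A (F := 94):
  Y = 105
  F = 94
  P = 278 + 6·94 = 842
Change in P: 842 − 902 = -60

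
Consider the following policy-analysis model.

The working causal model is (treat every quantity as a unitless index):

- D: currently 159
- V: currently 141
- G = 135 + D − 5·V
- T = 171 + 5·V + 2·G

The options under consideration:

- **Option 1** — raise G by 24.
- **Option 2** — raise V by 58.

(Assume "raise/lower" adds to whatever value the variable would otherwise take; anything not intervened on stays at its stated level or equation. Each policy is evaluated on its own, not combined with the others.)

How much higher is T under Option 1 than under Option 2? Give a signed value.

338

Option 1 (G + 24):
  D = 159
  V = 141
  G = 135 + 159 − 5·141 (+24 from intervention) = -387
  T = 171 + 5·141 + 2·(-387) = 102
Option 2 (V + 58):
  D = 159
  V = 141 + 58 = 199
  G = 135 + 159 − 5·199 = -701
  T = 171 + 5·199 + 2·(-701) = -236
T: 102 − (-236) = 338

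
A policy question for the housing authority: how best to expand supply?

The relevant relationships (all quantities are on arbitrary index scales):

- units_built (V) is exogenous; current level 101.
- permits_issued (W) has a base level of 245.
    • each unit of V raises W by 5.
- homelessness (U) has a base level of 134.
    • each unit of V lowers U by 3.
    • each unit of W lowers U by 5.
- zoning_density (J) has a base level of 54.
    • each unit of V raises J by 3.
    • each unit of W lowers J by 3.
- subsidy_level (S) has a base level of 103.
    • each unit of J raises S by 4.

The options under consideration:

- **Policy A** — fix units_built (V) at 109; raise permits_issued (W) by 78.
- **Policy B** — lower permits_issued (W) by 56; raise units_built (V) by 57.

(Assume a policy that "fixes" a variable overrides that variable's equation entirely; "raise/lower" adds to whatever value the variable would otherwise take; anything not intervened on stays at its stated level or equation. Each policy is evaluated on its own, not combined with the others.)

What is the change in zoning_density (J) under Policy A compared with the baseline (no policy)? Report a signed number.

-330

Baseline:
  V = 101
  W = 245 + 5·101 = 750
  J = 54 + 3·101 − 3·750 = -1893
Policy A (V := 109, W + 78):
  V = 109
  W = 245 + 5·109 (+78 from intervention) = 868
  J = 54 + 3·109 − 3·868 = -2223
Change in J: -2223 − (-1893) = -330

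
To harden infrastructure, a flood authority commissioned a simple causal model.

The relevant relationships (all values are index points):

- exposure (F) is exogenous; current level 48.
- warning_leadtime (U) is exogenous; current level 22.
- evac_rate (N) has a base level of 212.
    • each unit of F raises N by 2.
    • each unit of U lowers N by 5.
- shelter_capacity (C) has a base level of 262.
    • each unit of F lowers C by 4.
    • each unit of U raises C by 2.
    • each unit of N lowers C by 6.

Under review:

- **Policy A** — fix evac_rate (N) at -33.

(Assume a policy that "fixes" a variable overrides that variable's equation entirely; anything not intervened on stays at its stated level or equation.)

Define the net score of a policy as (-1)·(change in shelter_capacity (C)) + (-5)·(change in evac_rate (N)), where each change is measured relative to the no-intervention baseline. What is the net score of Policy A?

Baseline:
  F = 48
  U = 22
  N = 212 + 2·48 − 5·22 = 198
  C = 262 − 4·48 + 2·22 − 6·198 = -1074
Policy A (N := -33):
  F = 48
  U = 22
  N = -33
  C = 262 − 4·48 + 2·22 − 6·(-33) = 312
ΔC = 312 − (-1074) = 1386; ΔN = -33 − 198 = -231
Score = (-1)·1386 + (-5)·(-231) = -231

-231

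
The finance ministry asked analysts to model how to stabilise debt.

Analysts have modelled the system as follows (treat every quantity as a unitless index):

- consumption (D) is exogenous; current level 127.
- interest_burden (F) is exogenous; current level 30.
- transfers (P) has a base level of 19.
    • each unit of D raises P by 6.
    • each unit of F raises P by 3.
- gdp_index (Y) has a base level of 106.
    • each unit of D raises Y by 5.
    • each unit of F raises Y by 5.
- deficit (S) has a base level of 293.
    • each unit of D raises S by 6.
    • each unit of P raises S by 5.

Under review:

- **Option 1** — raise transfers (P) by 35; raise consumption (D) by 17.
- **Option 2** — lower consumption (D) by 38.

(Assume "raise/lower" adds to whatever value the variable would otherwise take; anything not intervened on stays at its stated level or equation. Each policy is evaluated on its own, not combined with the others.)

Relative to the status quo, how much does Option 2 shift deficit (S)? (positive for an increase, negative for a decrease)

Baseline:
  D = 127
  F = 30
  P = 19 + 6·127 + 3·30 = 871
  S = 293 + 6·127 + 5·871 = 5410
Option 2 (D − 38):
  D = 127 − 38 = 89
  F = 30
  P = 19 + 6·89 + 3·30 = 643
  S = 293 + 6·89 + 5·643 = 4042
Change in S: 4042 − 5410 = -1368

-1368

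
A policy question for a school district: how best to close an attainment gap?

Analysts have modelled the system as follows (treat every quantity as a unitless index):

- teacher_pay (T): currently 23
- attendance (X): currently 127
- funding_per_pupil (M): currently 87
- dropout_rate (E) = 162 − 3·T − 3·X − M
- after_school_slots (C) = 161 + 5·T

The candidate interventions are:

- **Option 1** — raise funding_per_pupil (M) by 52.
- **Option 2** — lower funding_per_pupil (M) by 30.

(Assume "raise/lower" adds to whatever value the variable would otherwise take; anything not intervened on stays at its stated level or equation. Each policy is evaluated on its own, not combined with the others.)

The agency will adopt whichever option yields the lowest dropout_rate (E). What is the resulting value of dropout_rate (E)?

Option 1 (M + 52):
  T = 23
  X = 127
  M = 87 + 52 = 139
  E = 162 − 3·23 − 3·127 − 139 = -427
Option 2 (M − 30):
  T = 23
  X = 127
  M = 87 − 30 = 57
  E = 162 − 3·23 − 3·127 − 57 = -345
Comparing — Option 1: E=-427, Option 2: E=-345. Lowest is -427 (Option 1).

-427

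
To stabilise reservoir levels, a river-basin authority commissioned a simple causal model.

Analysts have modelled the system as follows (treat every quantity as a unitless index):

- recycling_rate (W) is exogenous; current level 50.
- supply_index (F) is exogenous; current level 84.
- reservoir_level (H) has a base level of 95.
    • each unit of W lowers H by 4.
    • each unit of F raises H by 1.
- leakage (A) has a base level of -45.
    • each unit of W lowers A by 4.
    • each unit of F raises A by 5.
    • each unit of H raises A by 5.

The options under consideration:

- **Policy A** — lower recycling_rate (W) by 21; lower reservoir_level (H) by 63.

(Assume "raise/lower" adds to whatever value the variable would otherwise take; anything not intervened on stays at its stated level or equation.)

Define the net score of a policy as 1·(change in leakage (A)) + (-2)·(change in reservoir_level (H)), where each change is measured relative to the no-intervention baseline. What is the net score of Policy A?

147

Baseline:
  W = 50
  F = 84
  H = 95 − 4·50 + 84 = -21
  A = -45 − 4·50 + 5·84 + 5·(-21) = 70
Policy A (W − 21, H − 63):
  W = 50 − 21 = 29
  F = 84
  H = 95 − 4·29 + 84 (−63 from intervention) = 0
  A = -45 − 4·29 + 5·84 + 5·0 = 259
ΔA = 259 − 70 = 189; ΔH = 0 − (-21) = 21
Score = 1·189 + (-2)·21 = 147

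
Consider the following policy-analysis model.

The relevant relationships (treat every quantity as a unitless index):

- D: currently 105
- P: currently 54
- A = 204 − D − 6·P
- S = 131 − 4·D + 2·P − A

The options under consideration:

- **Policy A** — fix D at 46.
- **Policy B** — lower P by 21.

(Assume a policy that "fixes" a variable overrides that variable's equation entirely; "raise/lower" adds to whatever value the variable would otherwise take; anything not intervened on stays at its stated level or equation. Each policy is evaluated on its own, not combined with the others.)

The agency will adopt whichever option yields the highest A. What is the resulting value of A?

Policy A (D := 46):
  D = 46
  P = 54
  A = 204 − 46 − 6·54 = -166
Policy B (P − 21):
  D = 105
  P = 54 − 21 = 33
  A = 204 − 105 − 6·33 = -99
Comparing — Policy A: A=-166, Policy B: A=-99. Highest is -99 (Policy B).

-99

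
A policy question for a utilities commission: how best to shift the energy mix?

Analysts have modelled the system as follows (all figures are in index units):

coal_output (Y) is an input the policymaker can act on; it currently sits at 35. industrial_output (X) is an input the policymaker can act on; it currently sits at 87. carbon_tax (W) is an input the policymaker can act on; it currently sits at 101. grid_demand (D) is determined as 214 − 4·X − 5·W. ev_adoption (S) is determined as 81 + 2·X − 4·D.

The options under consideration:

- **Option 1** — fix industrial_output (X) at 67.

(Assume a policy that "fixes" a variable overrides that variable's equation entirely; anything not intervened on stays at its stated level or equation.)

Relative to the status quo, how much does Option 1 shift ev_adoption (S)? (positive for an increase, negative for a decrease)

Baseline:
  X = 87
  W = 101
  D = 214 − 4·87 − 5·101 = -639
  S = 81 + 2·87 − 4·(-639) = 2811
Option 1 (X := 67):
  X = 67
  W = 101
  D = 214 − 4·67 − 5·101 = -559
  S = 81 + 2·67 − 4·(-559) = 2451
Change in S: 2451 − 2811 = -360

-360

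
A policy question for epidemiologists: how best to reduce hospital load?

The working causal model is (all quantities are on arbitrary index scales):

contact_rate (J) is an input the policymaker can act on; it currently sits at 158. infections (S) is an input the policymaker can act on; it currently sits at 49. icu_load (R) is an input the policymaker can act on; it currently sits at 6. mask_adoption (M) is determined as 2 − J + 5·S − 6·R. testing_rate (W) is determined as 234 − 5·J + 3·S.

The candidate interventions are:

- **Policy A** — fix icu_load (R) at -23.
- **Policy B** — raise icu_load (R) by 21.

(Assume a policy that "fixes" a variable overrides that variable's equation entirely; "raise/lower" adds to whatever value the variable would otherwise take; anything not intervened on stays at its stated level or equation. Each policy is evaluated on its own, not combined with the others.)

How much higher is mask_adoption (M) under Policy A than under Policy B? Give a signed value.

Policy A (R := -23):
  J = 158
  S = 49
  R = -23
  M = 2 − 158 + 5·49 − 6·(-23) = 227
Policy B (R + 21):
  J = 158
  S = 49
  R = 6 + 21 = 27
  M = 2 − 158 + 5·49 − 6·27 = -73
M: 227 − (-73) = 300

300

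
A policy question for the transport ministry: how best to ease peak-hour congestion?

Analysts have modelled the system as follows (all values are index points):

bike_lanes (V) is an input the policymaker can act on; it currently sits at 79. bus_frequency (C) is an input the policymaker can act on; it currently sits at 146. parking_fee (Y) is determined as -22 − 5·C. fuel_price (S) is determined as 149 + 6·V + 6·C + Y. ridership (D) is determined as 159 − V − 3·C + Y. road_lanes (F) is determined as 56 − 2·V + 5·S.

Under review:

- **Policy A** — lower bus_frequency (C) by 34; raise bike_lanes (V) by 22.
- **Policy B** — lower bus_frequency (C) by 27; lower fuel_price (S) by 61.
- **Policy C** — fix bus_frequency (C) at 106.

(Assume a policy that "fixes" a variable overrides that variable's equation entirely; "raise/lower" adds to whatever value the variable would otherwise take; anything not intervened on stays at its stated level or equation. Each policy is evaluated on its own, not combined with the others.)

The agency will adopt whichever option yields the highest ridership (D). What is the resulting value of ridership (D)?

-790

Policy A (C − 34, V + 22):
  V = 79 + 22 = 101
  C = 146 − 34 = 112
  Y = -22 − 5·112 = -582
  D = 159 − 101 − 3·112 + (-582) = -860
Policy B (C − 27, S − 61):
  V = 79
  C = 146 − 27 = 119
  Y = -22 − 5·119 = -617
  D = 159 − 79 − 3·119 + (-617) = -894
Policy C (C := 106):
  V = 79
  C = 106
  Y = -22 − 5·106 = -552
  D = 159 − 79 − 3·106 + (-552) = -790
Comparing — Policy A: D=-860, Policy B: D=-894, Policy C: D=-790. Highest is -790 (Policy C).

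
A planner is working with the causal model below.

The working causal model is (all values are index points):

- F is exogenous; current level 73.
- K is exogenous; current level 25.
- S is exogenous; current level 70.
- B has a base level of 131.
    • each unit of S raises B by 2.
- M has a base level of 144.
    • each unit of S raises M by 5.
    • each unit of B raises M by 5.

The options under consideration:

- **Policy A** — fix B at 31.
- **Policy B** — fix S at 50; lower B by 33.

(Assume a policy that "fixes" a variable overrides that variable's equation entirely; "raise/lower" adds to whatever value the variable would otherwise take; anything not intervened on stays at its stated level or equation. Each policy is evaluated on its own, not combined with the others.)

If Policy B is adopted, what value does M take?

Policy B (S := 50, B − 33):
  S = 50
  B = 131 + 2·50 (−33 from intervention) = 198
  M = 144 + 5·50 + 5·198 = 1384

1384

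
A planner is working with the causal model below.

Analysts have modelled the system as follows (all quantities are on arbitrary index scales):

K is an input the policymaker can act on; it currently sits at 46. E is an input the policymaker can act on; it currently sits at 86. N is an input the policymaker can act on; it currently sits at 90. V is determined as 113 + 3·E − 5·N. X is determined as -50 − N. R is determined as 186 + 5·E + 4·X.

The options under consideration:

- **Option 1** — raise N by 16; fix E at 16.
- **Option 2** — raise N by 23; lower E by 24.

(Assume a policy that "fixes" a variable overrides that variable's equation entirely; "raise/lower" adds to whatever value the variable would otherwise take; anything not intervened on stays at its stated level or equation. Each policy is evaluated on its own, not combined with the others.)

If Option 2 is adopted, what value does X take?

Option 2 (N + 23, E − 24):
  N = 90 + 23 = 113
  X = -50 − 113 = -163

-163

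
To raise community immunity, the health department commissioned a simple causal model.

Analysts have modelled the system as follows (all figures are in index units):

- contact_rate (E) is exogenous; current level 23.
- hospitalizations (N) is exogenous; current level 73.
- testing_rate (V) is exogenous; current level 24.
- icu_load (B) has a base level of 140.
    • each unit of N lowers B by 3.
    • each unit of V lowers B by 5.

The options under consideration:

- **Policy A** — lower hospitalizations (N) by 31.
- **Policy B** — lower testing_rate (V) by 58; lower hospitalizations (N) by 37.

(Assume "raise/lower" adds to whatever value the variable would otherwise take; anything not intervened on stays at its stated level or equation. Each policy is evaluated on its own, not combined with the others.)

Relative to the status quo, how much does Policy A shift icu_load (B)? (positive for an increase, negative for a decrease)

Baseline:
  N = 73
  V = 24
  B = 140 − 3·73 − 5·24 = -199
Policy A (N − 31):
  N = 73 − 31 = 42
  V = 24
  B = 140 − 3·42 − 5·24 = -106
Change in B: -106 − (-199) = 93

93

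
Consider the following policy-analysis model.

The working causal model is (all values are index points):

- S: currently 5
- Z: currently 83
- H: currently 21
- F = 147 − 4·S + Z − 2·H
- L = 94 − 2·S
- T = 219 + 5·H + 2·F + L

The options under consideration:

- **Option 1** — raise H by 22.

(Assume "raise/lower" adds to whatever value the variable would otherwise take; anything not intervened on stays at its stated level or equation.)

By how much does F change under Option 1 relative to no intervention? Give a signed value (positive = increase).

-44

Baseline:
  S = 5
  Z = 83
  H = 21
  F = 147 − 4·5 + 83 − 2·21 = 168
Option 1 (H + 22):
  S = 5
  Z = 83
  H = 21 + 22 = 43
  F = 147 − 4·5 + 83 − 2·43 = 124
Change in F: 124 − 168 = -44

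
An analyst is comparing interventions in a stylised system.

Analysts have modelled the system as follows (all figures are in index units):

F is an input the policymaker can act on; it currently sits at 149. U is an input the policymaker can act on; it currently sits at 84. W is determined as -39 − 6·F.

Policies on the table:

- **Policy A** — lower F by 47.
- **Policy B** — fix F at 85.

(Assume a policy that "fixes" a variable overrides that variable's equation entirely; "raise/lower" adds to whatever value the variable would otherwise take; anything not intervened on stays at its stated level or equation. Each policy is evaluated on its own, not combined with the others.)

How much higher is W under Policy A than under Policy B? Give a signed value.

Policy A (F − 47):
  F = 149 − 47 = 102
  W = -39 − 6·102 = -651
Policy B (F := 85):
  F = 85
  W = -39 − 6·85 = -549
W: -651 − (-549) = -102

-102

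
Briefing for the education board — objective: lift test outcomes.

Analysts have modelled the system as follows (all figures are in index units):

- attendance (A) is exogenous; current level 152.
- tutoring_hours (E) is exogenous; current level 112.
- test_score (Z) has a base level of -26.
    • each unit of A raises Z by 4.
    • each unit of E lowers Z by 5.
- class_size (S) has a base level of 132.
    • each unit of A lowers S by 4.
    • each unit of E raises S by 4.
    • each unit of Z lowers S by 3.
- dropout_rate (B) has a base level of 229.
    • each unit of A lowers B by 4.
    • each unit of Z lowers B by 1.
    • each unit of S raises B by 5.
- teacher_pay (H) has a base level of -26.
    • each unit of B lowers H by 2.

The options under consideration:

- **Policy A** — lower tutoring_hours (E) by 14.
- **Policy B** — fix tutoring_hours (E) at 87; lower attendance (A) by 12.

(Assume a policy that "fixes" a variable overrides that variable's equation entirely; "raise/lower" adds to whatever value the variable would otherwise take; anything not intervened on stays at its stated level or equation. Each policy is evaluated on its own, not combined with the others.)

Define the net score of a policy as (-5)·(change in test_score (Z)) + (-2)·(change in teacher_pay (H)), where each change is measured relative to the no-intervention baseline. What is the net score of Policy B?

Baseline:
  A = 152
  E = 112
  Z = -26 + 4·152 − 5·112 = 22
  S = 132 − 4·152 + 4·112 − 3·22 = -94
  B = 229 − 4·152 − 22 + 5·(-94) = -871
  H = -26 − 2·(-871) = 1716
Policy B (E := 87, A − 12):
  A = 152 − 12 = 140
  E = 87
  Z = -26 + 4·140 − 5·87 = 99
  S = 132 − 4·140 + 4·87 − 3·99 = -377
  B = 229 − 4·140 − 99 + 5·(-377) = -2315
  H = -26 − 2·(-2315) = 4604
ΔZ = 99 − 22 = 77; ΔH = 4604 − 1716 = 2888
Score = (-5)·77 + (-2)·2888 = -6161

-6161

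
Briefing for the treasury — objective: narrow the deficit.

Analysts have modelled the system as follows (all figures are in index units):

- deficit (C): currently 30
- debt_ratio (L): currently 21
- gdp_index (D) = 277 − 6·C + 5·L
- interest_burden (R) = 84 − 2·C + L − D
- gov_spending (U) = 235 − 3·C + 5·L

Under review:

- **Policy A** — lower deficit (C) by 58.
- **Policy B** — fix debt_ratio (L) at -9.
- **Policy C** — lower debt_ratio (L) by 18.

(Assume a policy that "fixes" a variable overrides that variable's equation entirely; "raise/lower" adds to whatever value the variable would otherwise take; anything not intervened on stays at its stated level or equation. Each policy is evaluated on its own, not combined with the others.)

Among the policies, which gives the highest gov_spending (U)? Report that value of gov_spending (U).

424

Policy A (C − 58):
  C = 30 − 58 = -28
  L = 21
  U = 235 − 3·(-28) + 5·21 = 424
Policy B (L := -9):
  C = 30
  L = -9
  U = 235 − 3·30 + 5·(-9) = 100
Policy C (L − 18):
  C = 30
  L = 21 − 18 = 3
  U = 235 − 3·30 + 5·3 = 160
Comparing — Policy A: U=424, Policy B: U=100, Policy C: U=160. Highest is 424 (Policy A).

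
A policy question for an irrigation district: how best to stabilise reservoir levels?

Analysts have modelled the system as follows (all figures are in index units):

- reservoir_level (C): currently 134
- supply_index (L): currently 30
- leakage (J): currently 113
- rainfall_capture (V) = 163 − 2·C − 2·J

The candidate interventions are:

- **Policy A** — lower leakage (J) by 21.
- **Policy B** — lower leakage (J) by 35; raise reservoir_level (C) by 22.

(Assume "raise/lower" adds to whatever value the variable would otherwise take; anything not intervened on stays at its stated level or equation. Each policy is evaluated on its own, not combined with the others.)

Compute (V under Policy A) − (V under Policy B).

Policy A (J − 21):
  C = 134
  J = 113 − 21 = 92
  V = 163 − 2·134 − 2·92 = -289
Policy B (J − 35, C + 22):
  C = 134 + 22 = 156
  J = 113 − 35 = 78
  V = 163 − 2·156 − 2·78 = -305
V: -289 − (-305) = 16

16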